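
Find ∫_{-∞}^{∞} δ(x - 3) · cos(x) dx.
\cos{\left(3 \right)}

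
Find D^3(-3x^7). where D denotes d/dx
- 630 x^{4}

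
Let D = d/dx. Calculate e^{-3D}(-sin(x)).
- \sin{\left(x - 3 \right)}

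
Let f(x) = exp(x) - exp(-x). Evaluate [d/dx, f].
2 \cosh{\left(x \right)}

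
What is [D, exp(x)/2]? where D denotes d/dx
\frac{e^{x}}{2}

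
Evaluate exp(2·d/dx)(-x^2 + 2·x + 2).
- x^{2} - 2 x + 2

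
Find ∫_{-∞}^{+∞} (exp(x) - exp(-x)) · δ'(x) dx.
-2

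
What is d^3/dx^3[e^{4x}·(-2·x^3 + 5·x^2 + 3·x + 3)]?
\left(- 128 x^{3} + 32 x^{2} + 528 x + 444\right) e^{4 x}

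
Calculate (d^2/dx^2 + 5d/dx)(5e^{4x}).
180 e^{4 x}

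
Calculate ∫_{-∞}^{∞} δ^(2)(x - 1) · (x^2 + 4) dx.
2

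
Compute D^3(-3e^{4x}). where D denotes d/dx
- 192 e^{4 x}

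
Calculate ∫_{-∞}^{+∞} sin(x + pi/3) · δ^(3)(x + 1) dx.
\sin{\left(\frac{\pi}{6} + 1 \right)}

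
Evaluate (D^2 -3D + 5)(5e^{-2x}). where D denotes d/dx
75 e^{- 2 x}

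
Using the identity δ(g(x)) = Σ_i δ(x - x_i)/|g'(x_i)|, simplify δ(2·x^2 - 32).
\frac{\delta(x - 4) + \delta(x + 4)}{16}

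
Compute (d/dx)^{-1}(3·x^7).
\frac{3 x^{8}}{8}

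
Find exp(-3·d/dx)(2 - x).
5 - x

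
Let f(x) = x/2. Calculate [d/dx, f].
\frac{1}{2}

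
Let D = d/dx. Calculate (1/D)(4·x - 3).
2 x^{2} - 3 x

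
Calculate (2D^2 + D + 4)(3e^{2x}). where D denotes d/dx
42 e^{2 x}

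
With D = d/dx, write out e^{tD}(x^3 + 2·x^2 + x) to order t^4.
t^{3} + t^{2} \left(3 x + 2\right) + t \left(3 x^{2} + 4 x + 1\right) + x^{3} + 2 x^{2} + x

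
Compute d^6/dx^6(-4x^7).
- 20160 x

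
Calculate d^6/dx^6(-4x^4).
0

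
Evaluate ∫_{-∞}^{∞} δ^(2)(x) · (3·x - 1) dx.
0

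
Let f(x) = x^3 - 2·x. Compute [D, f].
3 x^{2} - 2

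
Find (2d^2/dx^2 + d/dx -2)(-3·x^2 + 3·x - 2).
6 x^{2} - 12 x - 5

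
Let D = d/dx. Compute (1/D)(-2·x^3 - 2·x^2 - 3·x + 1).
- \frac{x^{4}}{2} - \frac{2 x^{3}}{3} - \frac{3 x^{2}}{2} + x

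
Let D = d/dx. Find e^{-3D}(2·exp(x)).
2 e^{x - 3}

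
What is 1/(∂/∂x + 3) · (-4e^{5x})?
- \frac{e^{5 x}}{2}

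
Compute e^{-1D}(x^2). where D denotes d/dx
x^{2} - 2 x + 1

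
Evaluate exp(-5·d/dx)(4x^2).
4 x^{2} - 40 x + 100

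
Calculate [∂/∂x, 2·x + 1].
2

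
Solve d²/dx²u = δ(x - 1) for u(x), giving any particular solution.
\frac{|x - 1|}{2}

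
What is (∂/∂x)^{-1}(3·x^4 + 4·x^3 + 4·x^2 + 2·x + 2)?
\frac{3 x^{5}}{5} + x^{4} + \frac{4 x^{3}}{3} + x^{2} + 2 x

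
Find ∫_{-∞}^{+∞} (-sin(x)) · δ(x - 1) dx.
- \sin{\left(1 \right)}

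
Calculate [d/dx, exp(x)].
e^{x}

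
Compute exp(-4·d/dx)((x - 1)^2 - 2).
x^{2} - 10 x + 23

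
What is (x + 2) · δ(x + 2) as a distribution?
0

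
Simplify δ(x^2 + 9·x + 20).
\frac{\delta(x + 5) + \delta(x + 4)}{1}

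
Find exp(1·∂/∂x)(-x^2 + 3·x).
- x^{2} + x + 2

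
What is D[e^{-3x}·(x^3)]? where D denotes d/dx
3 x^{2} \left(1 - x\right) e^{- 3 x}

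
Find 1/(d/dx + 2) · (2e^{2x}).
\frac{e^{2 x}}{2}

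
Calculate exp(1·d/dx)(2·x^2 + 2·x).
2 x^{2} + 6 x + 4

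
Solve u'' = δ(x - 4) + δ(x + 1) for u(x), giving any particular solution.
\frac{|x - 4|}{2} + \frac{|x + 1|}{2}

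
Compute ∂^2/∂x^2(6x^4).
72 x^{2}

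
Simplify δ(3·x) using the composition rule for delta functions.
\frac{\delta(x)}{3}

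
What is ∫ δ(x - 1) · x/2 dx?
\frac{1}{2}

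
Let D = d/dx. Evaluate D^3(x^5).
60 x^{2}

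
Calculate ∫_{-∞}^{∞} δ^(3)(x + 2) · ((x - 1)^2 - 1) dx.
0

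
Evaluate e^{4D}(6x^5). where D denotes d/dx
6 x^{5} + 120 x^{4} + 960 x^{3} + 3840 x^{2} + 7680 x + 6144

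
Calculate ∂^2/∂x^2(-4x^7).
- 168 x^{5}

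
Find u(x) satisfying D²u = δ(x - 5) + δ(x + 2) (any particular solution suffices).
\frac{|x - 5|}{2} + \frac{|x + 2|}{2}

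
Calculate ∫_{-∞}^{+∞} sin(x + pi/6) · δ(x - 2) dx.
\sin{\left(\frac{\pi}{6} + 2 \right)}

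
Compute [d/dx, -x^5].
- 5 x^{4}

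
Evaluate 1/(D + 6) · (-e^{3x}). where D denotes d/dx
- \frac{e^{3 x}}{9}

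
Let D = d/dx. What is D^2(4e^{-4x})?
64 e^{- 4 x}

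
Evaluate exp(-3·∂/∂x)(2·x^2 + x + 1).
2 x^{2} - 11 x + 16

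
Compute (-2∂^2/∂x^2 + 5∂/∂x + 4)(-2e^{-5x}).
142 e^{- 5 x}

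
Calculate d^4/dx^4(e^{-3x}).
81 e^{- 3 x}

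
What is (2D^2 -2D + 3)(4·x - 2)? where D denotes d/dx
12 x - 14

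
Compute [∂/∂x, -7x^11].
- 77 x^{10}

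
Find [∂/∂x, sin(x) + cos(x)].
- \sin{\left(x \right)} + \cos{\left(x \right)}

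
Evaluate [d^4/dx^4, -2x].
-8\frac{d^{3}}{dx^{3}}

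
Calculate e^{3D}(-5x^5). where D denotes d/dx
- 5 x^{5} - 75 x^{4} - 450 x^{3} - 1350 x^{2} - 2025 x - 1215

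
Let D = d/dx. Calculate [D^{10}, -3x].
-30D^{9}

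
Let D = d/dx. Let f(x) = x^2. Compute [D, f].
2 x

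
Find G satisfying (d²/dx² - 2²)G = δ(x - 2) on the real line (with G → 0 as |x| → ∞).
-\frac{e^{-2|x - 2|}}{4}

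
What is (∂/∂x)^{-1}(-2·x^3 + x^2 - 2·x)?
- \frac{x^{4}}{2} + \frac{x^{3}}{3} - x^{2}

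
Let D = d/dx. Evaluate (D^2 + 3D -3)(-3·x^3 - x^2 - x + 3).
9 x^{3} - 24 x^{2} - 21 x - 14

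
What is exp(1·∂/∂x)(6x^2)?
6 x^{2} + 12 x + 6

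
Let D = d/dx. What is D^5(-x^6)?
- 720 x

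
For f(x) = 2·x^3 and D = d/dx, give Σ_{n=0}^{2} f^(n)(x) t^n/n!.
2 x \left(3 t^{2} + 3 t x + x^{2}\right)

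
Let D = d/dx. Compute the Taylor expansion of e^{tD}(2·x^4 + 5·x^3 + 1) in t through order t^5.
2 t^{4} + t^{3} \left(8 x + 5\right) + 3 t^{2} x \left(4 x + 5\right) + t x^{2} \left(8 x + 15\right) + 2 x^{4} + 5 x^{3} + 1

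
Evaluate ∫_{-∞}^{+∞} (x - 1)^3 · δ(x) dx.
-1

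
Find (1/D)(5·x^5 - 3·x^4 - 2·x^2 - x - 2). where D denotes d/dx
\frac{5 x^{6}}{6} - \frac{3 x^{5}}{5} - \frac{2 x^{3}}{3} - \frac{x^{2}}{2} - 2 x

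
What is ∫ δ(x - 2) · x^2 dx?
4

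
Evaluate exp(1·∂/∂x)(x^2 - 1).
x \left(x + 2\right)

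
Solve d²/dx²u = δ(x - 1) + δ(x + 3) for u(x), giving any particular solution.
\frac{|x - 1|}{2} + \frac{|x + 3|}{2}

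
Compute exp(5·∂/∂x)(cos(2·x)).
\cos{\left(2 x + 10 \right)}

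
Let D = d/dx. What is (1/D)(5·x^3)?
\frac{5 x^{4}}{4}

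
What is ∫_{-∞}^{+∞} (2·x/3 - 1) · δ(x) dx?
-1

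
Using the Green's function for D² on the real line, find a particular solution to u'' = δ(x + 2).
\frac{|x + 2|}{2}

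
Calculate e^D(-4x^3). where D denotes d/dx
- 4 x^{3} - 12 x^{2} - 12 x - 4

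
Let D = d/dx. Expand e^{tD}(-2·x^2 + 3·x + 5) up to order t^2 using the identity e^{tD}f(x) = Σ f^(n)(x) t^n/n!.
- 2 t^{2} - t \left(4 x - 3\right) - 2 x^{2} + 3 x + 5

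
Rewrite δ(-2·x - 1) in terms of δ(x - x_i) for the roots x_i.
\frac{\delta(x + 1/2)}{2}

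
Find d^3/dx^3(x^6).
120 x^{3}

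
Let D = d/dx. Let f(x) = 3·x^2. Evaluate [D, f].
6 x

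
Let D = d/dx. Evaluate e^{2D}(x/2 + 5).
\frac{x}{2} + 6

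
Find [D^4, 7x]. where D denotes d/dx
28D^{3}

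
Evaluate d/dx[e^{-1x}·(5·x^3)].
5 x^{2} \left(3 - x\right) e^{- x}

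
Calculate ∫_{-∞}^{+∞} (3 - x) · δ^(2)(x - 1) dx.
0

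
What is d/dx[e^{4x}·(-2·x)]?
\left(- 8 x - 2\right) e^{4 x}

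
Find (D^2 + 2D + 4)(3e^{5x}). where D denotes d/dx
117 e^{5 x}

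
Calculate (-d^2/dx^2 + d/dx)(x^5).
5 x^{3} \left(x - 4\right)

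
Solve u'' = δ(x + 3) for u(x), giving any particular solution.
\frac{|x + 3|}{2}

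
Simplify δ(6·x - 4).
\frac{\delta(x - 2/3)}{6}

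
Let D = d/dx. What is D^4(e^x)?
e^{x}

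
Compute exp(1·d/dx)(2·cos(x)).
2 \cos{\left(x + 1 \right)}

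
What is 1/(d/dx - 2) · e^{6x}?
\frac{e^{6 x}}{4}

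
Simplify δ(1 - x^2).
\frac{\delta(x - 1) + \delta(x + 1)}{2}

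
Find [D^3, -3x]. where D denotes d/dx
-9D^{2}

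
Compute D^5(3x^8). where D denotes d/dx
20160 x^{3}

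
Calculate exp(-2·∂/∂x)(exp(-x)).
e^{2 - x}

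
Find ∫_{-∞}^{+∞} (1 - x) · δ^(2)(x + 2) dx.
0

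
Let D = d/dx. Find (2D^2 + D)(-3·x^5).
15 x^{3} \left(- x - 8\right)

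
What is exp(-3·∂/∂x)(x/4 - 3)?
\frac{x}{4} - \frac{15}{4}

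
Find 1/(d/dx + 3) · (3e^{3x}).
\frac{e^{3 x}}{2}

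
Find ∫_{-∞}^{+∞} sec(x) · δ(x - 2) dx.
\sec{\left(2 \right)}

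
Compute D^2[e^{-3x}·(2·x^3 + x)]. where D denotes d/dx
3 \left(6 x^{3} - 12 x^{2} + 7 x - 2\right) e^{- 3 x}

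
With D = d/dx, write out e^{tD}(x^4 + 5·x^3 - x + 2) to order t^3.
t^{3} \left(4 x + 5\right) + 3 t^{2} x \left(2 x + 5\right) + t \left(4 x^{3} + 15 x^{2} - 1\right) + x^{4} + 5 x^{3} - x + 2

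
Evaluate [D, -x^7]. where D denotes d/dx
- 7 x^{6}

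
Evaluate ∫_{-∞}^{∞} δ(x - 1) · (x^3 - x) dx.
0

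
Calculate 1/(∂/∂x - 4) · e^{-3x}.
- \frac{e^{- 3 x}}{7}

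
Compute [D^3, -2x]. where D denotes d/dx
-6D^{2}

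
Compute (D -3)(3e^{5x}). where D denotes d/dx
6 e^{5 x}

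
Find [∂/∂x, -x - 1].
-1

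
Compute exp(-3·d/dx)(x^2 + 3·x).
x \left(x - 3\right)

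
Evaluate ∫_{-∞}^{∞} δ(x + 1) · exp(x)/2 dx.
\frac{1}{2 e}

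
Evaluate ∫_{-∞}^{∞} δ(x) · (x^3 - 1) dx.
-1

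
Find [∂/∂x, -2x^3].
- 6 x^{2}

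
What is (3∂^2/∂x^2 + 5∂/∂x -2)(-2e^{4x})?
- 132 e^{4 x}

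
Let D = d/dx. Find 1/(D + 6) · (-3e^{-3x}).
- e^{- 3 x}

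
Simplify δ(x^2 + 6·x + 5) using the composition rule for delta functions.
\frac{\delta(x + 5) + \delta(x + 1)}{4}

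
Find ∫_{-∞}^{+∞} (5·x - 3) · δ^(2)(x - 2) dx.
0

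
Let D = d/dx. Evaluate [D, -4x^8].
- 32 x^{7}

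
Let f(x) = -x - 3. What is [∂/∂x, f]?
-1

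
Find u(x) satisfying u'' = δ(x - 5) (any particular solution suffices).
\frac{|x - 5|}{2}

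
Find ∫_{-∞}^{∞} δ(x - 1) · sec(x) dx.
\sec{\left(1 \right)}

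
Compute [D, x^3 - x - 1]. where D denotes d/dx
3 x^{2} - 1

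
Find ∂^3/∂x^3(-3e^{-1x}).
3 e^{- x}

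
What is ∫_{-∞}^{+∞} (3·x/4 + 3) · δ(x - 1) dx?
\frac{15}{4}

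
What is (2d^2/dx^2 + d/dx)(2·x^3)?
6 x \left(x + 4\right)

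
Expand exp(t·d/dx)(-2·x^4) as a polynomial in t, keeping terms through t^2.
2 x^{2} \left(- 6 t^{2} - 4 t x - x^{2}\right)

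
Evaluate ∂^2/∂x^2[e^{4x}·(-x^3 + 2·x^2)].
\left(- 16 x^{3} + 8 x^{2} + 26 x + 4\right) e^{4 x}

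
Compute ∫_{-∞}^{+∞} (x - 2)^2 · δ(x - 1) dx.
1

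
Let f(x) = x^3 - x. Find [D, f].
3 x^{2} - 1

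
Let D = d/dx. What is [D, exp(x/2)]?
\frac{e^{\frac{x}{2}}}{2}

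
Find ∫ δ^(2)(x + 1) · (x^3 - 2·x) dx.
-6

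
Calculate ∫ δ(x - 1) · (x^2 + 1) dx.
2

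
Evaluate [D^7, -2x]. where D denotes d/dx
-14D^{6}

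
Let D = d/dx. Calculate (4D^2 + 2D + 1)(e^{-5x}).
91 e^{- 5 x}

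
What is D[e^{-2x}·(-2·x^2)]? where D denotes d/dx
4 x \left(x - 1\right) e^{- 2 x}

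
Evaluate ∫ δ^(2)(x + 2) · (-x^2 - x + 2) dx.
-2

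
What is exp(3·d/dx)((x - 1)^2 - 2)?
x^{2} + 4 x + 2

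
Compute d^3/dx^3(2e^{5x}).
250 e^{5 x}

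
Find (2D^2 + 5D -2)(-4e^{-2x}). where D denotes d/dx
16 e^{- 2 x}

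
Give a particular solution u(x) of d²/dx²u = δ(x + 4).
\frac{|x + 4|}{2}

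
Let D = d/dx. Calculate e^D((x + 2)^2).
x^{2} + 6 x + 9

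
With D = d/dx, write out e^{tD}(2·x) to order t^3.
2 t + 2 x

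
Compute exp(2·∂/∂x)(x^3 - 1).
x^{3} + 6 x^{2} + 12 x + 7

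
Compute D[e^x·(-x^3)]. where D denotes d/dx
x^{2} \left(- x - 3\right) e^{x}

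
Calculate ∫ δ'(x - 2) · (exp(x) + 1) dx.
- e^{2}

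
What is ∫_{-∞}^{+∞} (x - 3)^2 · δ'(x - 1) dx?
4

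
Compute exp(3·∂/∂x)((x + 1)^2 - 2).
x^{2} + 8 x + 14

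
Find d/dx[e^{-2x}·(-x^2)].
2 x \left(x - 1\right) e^{- 2 x}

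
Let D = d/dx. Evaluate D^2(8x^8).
448 x^{6}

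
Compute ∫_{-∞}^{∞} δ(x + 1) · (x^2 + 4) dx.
5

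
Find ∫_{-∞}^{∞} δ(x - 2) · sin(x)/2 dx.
\frac{\sin{\left(2 \right)}}{2}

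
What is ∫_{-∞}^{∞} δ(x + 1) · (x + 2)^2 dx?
1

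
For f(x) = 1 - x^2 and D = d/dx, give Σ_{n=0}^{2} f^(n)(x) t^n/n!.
- t^{2} - 2 t x - x^{2} + 1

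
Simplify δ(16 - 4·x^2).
\frac{\delta(x - 2) + \delta(x + 2)}{16}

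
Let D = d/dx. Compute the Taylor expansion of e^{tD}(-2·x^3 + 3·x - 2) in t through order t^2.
- 6 t^{2} x - 3 t \left(2 x^{2} - 1\right) - 2 x^{3} + 3 x - 2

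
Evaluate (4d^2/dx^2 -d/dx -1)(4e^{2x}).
52 e^{2 x}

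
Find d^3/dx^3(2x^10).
1440 x^{7}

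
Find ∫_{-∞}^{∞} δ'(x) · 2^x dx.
- \log{\left(2 \right)}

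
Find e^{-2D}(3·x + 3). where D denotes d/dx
3 x - 3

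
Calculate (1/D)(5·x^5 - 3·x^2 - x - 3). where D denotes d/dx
\frac{5 x^{6}}{6} - x^{3} - \frac{x^{2}}{2} - 3 x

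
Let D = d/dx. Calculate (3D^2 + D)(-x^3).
3 x \left(- x - 6\right)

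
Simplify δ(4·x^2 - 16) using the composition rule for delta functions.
\frac{\delta(x - 2) + \delta(x + 2)}{16}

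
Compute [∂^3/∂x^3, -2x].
-6\frac{d^{2}}{dx^{2}}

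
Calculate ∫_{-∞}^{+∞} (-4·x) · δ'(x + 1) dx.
4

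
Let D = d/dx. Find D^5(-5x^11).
- 277200 x^{6}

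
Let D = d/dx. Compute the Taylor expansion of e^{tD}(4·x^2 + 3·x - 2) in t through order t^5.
4 t^{2} + t \left(8 x + 3\right) + 4 x^{2} + 3 x - 2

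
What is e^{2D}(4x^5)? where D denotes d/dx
4 x^{5} + 40 x^{4} + 160 x^{3} + 320 x^{2} + 320 x + 128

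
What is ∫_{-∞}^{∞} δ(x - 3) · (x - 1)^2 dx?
4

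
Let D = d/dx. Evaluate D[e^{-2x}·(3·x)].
3 \left(1 - 2 x\right) e^{- 2 x}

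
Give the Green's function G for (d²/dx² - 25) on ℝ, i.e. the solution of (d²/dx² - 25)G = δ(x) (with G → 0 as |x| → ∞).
-\frac{e^{-5|x|}}{10}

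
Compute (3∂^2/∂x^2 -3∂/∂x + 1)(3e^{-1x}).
21 e^{- x}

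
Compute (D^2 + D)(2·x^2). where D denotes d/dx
4 x + 4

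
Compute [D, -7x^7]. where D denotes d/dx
- 49 x^{6}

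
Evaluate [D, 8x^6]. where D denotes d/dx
48 x^{5}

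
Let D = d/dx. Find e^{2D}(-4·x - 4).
- 4 x - 12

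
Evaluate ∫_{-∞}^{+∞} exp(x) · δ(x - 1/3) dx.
e^{\frac{1}{3}}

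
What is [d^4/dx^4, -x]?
-4\frac{d^{3}}{dx^{3}}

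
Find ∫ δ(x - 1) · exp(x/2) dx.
e^{\frac{1}{2}}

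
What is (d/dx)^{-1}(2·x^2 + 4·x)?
\frac{2 x^{3}}{3} + 2 x^{2}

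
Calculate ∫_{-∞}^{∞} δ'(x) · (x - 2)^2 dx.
4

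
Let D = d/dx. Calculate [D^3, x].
3D^{2}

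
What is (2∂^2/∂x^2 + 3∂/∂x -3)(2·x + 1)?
3 - 6 x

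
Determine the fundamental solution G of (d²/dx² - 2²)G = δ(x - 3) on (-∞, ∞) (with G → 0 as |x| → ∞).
-\frac{e^{-2|x - 3|}}{4}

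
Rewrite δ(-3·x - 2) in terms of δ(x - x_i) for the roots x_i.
\frac{\delta(x + 2/3)}{3}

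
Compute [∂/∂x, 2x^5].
10 x^{4}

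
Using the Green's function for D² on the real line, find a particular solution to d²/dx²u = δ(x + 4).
\frac{|x + 4|}{2}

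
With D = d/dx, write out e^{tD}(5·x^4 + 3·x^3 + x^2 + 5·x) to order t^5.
5 t^{4} + t^{3} \left(20 x + 3\right) + t^{2} \left(30 x^{2} + 9 x + 1\right) + t \left(20 x^{3} + 9 x^{2} + 2 x + 5\right) + 5 x^{4} + 3 x^{3} + x^{2} + 5 x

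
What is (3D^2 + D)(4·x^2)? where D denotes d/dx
8 x + 24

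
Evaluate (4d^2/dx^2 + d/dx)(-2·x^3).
6 x \left(- x - 8\right)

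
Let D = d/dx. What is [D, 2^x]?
2^{x} \log{\left(2 \right)}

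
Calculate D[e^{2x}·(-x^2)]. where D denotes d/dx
2 x \left(- x - 1\right) e^{2 x}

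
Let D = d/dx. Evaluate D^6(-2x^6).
-1440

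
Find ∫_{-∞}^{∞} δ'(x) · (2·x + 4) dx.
-2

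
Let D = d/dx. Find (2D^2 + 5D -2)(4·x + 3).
14 - 8 x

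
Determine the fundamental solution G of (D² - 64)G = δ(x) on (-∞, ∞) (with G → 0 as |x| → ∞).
-\frac{e^{-8|x|}}{16}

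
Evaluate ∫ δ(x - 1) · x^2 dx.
1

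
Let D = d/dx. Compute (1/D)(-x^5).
- \frac{x^{6}}{6}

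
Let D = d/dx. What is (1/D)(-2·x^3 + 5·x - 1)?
- \frac{x^{4}}{2} + \frac{5 x^{2}}{2} - x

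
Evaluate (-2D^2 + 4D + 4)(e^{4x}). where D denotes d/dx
- 12 e^{4 x}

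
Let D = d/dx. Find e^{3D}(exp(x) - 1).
e^{x + 3} - 1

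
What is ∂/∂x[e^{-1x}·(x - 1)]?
\left(2 - x\right) e^{- x}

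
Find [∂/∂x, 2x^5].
10 x^{4}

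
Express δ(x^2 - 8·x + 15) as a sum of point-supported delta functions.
\frac{\delta(x - 3) + \delta(x - 5)}{2}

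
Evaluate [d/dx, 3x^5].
15 x^{4}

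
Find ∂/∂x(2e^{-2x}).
- 4 e^{- 2 x}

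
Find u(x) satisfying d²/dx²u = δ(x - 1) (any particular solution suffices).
\frac{|x - 1|}{2}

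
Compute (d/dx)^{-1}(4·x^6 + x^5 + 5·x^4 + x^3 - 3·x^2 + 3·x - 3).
\frac{4 x^{7}}{7} + \frac{x^{6}}{6} + x^{5} + \frac{x^{4}}{4} - x^{3} + \frac{3 x^{2}}{2} - 3 x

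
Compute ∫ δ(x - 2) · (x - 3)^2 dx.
1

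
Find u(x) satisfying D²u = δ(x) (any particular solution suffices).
\frac{|x|}{2}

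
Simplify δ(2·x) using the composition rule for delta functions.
\frac{\delta(x)}{2}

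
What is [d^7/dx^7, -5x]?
-35\frac{d^{6}}{dx^{6}}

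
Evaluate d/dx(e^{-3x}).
- 3 e^{- 3 x}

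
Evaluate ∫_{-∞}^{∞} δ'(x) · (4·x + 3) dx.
-4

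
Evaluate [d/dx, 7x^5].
35 x^{4}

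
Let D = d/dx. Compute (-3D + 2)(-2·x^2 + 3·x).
- 4 x^{2} + 18 x - 9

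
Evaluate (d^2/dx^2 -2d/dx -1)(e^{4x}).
7 e^{4 x}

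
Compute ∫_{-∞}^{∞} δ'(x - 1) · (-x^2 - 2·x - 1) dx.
4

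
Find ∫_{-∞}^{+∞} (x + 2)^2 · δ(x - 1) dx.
9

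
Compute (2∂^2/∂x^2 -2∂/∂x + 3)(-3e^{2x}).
- 21 e^{2 x}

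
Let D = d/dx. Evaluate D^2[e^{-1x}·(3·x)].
3 \left(x - 2\right) e^{- x}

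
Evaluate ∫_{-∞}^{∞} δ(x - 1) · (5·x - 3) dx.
2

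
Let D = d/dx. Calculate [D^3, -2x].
-6D^{2}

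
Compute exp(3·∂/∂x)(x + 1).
x + 4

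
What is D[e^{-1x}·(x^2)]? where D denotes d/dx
x \left(2 - x\right) e^{- x}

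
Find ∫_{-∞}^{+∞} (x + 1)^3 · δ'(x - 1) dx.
-12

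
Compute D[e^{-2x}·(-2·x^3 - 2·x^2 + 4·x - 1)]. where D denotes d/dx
2 \left(2 x^{3} - x^{2} - 6 x + 3\right) e^{- 2 x}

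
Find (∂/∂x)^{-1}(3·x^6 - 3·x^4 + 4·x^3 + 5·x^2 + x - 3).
\frac{3 x^{7}}{7} - \frac{3 x^{5}}{5} + x^{4} + \frac{5 x^{3}}{3} + \frac{x^{2}}{2} - 3 x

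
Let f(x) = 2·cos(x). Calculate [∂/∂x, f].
- 2 \sin{\left(x \right)}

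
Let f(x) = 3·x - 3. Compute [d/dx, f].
3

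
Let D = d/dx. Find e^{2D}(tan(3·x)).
\tan{\left(3 x + 6 \right)}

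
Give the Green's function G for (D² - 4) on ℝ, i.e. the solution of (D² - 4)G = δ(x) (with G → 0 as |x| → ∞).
-\frac{e^{-2|x|}}{4}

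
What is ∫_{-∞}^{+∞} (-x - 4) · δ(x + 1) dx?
-3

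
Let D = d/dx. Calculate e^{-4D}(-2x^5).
- 2 x^{5} + 40 x^{4} - 320 x^{3} + 1280 x^{2} - 2560 x + 2048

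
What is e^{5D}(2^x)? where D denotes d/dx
2^{x + 5}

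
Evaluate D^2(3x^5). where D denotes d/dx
60 x^{3}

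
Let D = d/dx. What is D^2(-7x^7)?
- 294 x^{5}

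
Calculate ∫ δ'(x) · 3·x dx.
-3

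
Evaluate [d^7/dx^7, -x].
-7\frac{d^{6}}{dx^{6}}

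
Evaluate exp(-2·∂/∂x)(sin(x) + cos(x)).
\sqrt{2} \cos{\left(- x + \frac{\pi}{4} + 2 \right)}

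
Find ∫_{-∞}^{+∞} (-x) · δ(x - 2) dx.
-2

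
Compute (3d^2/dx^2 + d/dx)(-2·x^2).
- 4 x - 12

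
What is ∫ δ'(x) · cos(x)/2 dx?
0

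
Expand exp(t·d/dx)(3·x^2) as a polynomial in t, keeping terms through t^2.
3 t^{2} + 6 t x + 3 x^{2}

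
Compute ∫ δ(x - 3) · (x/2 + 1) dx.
\frac{5}{2}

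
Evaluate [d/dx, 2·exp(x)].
2 e^{x}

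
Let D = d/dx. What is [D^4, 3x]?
12D^{3}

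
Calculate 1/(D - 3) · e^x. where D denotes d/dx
- \frac{e^{x}}{2}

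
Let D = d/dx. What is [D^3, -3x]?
-9D^{2}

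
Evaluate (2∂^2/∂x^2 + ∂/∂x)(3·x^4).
12 x^{2} \left(x + 6\right)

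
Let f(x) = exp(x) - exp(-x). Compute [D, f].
2 \cosh{\left(x \right)}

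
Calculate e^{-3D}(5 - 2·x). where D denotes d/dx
11 - 2 x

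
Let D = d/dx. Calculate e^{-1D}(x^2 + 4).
x^{2} - 2 x + 5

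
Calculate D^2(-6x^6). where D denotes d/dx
- 180 x^{4}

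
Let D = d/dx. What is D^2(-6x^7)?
- 252 x^{5}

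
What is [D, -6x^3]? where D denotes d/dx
- 18 x^{2}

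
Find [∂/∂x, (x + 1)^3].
3 \left(x + 1\right)^{2}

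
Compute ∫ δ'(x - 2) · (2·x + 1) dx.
-2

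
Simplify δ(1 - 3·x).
\frac{\delta(x - 1/3)}{3}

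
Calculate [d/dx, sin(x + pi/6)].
\cos{\left(x + \frac{\pi}{6} \right)}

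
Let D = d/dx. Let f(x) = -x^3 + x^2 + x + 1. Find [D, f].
- 3 x^{2} + 2 x + 1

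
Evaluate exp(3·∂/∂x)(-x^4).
- x^{4} - 12 x^{3} - 54 x^{2} - 108 x - 81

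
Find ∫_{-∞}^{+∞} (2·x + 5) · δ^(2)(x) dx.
0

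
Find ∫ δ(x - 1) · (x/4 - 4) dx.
- \frac{15}{4}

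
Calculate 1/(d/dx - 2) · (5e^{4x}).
\frac{5 e^{4 x}}{2}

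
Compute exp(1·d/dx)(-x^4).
- x^{4} - 4 x^{3} - 6 x^{2} - 4 x - 1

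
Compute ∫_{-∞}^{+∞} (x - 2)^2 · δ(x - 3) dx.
1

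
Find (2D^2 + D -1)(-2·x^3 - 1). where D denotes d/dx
2 x^{3} - 6 x^{2} - 24 x + 1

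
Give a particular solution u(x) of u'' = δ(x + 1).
\frac{|x + 1|}{2}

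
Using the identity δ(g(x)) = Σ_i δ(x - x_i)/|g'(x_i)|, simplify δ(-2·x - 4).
\frac{\delta(x + 2)}{2}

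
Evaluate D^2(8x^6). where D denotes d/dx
240 x^{4}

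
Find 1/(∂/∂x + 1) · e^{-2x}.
- e^{- 2 x}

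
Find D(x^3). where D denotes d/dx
3 x^{2}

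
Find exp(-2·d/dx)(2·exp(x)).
2 e^{x - 2}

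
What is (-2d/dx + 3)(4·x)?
12 x - 8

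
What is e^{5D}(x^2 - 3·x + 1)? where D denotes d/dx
x^{2} + 7 x + 11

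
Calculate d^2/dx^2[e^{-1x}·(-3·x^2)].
3 \left(- x^{2} + 4 x - 2\right) e^{- x}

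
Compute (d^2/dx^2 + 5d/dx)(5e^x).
30 e^{x}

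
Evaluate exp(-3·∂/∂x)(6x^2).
6 x^{2} - 36 x + 54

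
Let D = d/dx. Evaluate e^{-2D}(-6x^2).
- 6 x^{2} + 24 x - 24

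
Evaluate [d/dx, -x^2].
- 2 x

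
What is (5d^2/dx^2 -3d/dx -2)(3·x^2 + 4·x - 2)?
- 6 x^{2} - 26 x + 22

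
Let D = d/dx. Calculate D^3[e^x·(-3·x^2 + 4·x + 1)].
\left(- 3 x^{2} - 14 x - 5\right) e^{x}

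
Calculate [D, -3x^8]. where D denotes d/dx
- 24 x^{7}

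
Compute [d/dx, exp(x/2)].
\frac{e^{\frac{x}{2}}}{2}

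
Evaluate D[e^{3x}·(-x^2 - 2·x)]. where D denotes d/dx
\left(- 3 x^{2} - 8 x - 2\right) e^{3 x}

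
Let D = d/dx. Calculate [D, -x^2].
- 2 x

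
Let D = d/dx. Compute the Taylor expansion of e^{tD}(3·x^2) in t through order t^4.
3 t^{2} + 6 t x + 3 x^{2}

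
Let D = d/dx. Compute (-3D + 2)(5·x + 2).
10 x - 11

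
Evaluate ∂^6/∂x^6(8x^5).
0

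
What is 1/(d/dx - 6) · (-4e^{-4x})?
\frac{2 e^{- 4 x}}{5}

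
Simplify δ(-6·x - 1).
\frac{\delta(x + 1/6)}{6}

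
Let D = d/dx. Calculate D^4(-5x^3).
0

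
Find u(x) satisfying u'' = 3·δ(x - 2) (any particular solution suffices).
\frac{3|x - 2|}{2}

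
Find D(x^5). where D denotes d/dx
5 x^{4}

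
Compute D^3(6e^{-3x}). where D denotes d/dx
- 162 e^{- 3 x}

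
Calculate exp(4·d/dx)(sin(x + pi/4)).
\sin{\left(x + \frac{\pi}{4} + 4 \right)}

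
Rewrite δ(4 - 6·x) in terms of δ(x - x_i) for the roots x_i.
\frac{\delta(x - 2/3)}{6}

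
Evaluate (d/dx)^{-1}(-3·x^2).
- x^{3}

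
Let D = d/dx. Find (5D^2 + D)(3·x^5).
15 x^{3} \left(x + 20\right)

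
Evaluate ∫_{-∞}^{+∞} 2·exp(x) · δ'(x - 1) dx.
- 2 e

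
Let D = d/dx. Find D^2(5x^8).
280 x^{6}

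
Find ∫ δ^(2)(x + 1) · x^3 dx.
-6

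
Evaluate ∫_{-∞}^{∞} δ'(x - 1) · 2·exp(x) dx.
- 2 e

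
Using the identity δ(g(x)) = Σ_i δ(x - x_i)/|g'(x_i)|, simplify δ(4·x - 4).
\frac{\delta(x - 1)}{4}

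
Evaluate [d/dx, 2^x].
2^{x} \log{\left(2 \right)}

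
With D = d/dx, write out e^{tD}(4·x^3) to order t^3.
4 t^{3} + 12 t^{2} x + 12 t x^{2} + 4 x^{3}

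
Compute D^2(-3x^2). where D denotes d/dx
-6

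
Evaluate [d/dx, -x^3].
- 3 x^{2}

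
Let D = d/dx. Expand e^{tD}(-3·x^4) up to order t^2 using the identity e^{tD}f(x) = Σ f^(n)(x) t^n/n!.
3 x^{2} \left(- 6 t^{2} - 4 t x - x^{2}\right)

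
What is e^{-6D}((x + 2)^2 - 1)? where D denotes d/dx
x^{2} - 8 x + 15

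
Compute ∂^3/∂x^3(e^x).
e^{x}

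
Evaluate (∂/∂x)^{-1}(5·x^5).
\frac{5 x^{6}}{6}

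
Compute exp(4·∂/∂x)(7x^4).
7 x^{4} + 112 x^{3} + 672 x^{2} + 1792 x + 1792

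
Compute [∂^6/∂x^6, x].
6\frac{d^{5}}{dx^{5}}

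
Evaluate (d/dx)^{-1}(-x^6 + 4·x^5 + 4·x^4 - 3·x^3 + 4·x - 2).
- \frac{x^{7}}{7} + \frac{2 x^{6}}{3} + \frac{4 x^{5}}{5} - \frac{3 x^{4}}{4} + 2 x^{2} - 2 x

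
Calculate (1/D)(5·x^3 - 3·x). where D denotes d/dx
\frac{5 x^{4}}{4} - \frac{3 x^{2}}{2}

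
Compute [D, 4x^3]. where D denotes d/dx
12 x^{2}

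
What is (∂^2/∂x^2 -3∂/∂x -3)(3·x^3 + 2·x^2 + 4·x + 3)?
- 9 x^{3} - 33 x^{2} - 6 x - 17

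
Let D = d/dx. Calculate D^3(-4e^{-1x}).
4 e^{- x}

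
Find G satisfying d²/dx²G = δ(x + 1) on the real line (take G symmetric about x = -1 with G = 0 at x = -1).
\frac{|x + 1|}{2}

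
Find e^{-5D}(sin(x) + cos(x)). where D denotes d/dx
\sqrt{2} \cos{\left(- x + \frac{\pi}{4} + 5 \right)}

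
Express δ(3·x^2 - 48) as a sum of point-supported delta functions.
\frac{\delta(x - 4) + \delta(x + 4)}{24}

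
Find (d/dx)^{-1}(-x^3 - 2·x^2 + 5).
- \frac{x^{4}}{4} - \frac{2 x^{3}}{3} + 5 x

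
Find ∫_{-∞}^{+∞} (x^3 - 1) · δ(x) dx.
-1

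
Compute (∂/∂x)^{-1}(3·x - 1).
\frac{3 x^{2}}{2} - x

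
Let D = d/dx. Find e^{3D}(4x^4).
4 x^{4} + 48 x^{3} + 216 x^{2} + 432 x + 324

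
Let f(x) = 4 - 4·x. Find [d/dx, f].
-4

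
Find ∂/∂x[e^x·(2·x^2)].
2 x \left(x + 2\right) e^{x}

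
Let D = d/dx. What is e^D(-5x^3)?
- 5 x^{3} - 15 x^{2} - 15 x - 5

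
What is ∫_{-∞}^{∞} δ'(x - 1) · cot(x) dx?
\frac{1}{\sin^{2}{\left(1 \right)}}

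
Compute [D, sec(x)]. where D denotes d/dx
\tan{\left(x \right)} \sec{\left(x \right)}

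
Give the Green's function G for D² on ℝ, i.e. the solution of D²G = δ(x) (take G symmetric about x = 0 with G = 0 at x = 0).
\frac{|x|}{2}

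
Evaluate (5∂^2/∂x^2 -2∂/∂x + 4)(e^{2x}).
20 e^{2 x}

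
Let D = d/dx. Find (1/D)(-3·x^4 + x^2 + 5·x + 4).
- \frac{3 x^{5}}{5} + \frac{x^{3}}{3} + \frac{5 x^{2}}{2} + 4 x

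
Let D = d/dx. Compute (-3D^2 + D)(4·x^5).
20 x^{3} \left(x - 12\right)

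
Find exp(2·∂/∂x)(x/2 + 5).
\frac{x}{2} + 6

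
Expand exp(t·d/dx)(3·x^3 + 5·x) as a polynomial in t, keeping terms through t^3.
3 t^{3} + 9 t^{2} x + t \left(9 x^{2} + 5\right) + 3 x^{3} + 5 x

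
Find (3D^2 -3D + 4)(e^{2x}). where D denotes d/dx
10 e^{2 x}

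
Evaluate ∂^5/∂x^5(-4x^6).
- 2880 x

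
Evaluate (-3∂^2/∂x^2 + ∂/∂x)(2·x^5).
10 x^{3} \left(x - 12\right)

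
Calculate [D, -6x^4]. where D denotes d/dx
- 24 x^{3}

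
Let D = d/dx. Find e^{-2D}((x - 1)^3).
x^{3} - 9 x^{2} + 27 x - 27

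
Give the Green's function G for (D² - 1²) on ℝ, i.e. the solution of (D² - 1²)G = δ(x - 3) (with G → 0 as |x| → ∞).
-\frac{e^{-|x - 3|}}{2}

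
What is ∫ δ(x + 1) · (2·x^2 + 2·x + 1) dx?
1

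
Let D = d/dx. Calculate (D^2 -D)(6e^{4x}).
72 e^{4 x}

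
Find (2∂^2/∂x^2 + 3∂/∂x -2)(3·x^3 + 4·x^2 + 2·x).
- 6 x^{3} + 19 x^{2} + 56 x + 22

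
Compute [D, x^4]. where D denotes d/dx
4 x^{3}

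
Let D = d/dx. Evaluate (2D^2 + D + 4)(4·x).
16 x + 4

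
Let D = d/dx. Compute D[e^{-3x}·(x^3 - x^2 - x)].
\left(- 3 x^{3} + 6 x^{2} + x - 1\right) e^{- 3 x}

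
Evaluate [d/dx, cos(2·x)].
- 2 \sin{\left(2 x \right)}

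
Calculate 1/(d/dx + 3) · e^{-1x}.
\frac{e^{- x}}{2}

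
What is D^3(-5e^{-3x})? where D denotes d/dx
135 e^{- 3 x}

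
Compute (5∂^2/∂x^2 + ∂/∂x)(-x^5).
5 x^{3} \left(- x - 20\right)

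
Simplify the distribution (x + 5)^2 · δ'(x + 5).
0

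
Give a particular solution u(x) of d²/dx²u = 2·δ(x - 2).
|x - 2|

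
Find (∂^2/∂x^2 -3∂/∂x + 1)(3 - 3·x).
12 - 3 x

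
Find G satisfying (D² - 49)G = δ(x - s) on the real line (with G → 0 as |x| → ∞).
-\frac{e^{-7|x-s|}}{14}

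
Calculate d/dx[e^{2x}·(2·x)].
\left(4 x + 2\right) e^{2 x}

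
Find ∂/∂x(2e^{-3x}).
- 6 e^{- 3 x}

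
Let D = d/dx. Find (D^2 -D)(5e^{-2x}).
30 e^{- 2 x}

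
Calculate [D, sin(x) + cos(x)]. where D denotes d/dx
- \sin{\left(x \right)} + \cos{\left(x \right)}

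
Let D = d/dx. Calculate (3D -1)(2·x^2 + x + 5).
- 2 x^{2} + 11 x - 2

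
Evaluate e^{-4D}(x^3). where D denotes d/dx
x^{3} - 12 x^{2} + 48 x - 64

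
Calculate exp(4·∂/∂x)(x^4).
x^{4} + 16 x^{3} + 96 x^{2} + 256 x + 256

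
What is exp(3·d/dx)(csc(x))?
\csc{\left(x + 3 \right)}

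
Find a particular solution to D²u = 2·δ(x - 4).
|x - 4|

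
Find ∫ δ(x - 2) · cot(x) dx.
\cot{\left(2 \right)}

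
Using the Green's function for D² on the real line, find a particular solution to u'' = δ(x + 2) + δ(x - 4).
\frac{|x + 2|}{2} + \frac{|x - 4|}{2}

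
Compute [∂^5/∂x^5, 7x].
35\frac{d^{4}}{dx^{4}}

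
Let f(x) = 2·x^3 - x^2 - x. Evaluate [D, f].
6 x^{2} - 2 x - 1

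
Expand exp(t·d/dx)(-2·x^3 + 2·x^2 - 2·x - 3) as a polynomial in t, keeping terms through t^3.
- 2 t^{3} - t^{2} \left(6 x - 2\right) - 2 t \left(3 x^{2} - 2 x + 1\right) - 2 x^{3} + 2 x^{2} - 2 x - 3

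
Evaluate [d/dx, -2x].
-2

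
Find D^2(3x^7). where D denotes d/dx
126 x^{5}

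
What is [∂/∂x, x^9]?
9 x^{8}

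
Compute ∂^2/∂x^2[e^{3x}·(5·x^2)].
\left(45 x^{2} + 60 x + 10\right) e^{3 x}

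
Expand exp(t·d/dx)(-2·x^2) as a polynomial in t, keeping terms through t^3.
- 2 t^{2} - 4 t x - 2 x^{2}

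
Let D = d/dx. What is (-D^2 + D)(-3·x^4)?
12 x^{2} \left(3 - x\right)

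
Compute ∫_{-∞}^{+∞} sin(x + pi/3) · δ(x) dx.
\frac{\sqrt{3}}{2}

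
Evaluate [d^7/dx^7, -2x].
-14\frac{d^{6}}{dx^{6}}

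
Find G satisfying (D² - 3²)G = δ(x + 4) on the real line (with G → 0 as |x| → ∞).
-\frac{e^{-3|x + 4|}}{6}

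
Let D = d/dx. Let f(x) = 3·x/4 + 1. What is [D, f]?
\frac{3}{4}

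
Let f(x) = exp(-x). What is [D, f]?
- e^{- x}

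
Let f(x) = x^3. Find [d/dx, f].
3 x^{2}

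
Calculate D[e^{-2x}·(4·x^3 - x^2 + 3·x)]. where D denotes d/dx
\left(- 8 x^{3} + 14 x^{2} - 8 x + 3\right) e^{- 2 x}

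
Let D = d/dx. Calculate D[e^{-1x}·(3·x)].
3 \left(1 - x\right) e^{- x}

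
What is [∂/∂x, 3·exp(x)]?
3 e^{x}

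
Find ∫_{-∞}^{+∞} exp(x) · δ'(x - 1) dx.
- e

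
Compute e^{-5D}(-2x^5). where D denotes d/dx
- 2 x^{5} + 50 x^{4} - 500 x^{3} + 2500 x^{2} - 6250 x + 6250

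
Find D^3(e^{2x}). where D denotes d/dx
8 e^{2 x}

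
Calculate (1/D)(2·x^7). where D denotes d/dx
\frac{x^{8}}{4}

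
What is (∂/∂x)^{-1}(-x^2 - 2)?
- \frac{x^{3}}{3} - 2 x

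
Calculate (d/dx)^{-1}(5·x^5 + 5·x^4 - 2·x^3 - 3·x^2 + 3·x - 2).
\frac{5 x^{6}}{6} + x^{5} - \frac{x^{4}}{2} - x^{3} + \frac{3 x^{2}}{2} - 2 x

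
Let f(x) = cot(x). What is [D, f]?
- \frac{1}{\sin^{2}{\left(x \right)}}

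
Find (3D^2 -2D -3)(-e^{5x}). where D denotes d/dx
- 62 e^{5 x}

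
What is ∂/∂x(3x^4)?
12 x^{3}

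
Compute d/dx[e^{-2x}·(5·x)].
5 \left(1 - 2 x\right) e^{- 2 x}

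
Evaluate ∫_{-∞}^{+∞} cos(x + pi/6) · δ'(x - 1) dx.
\sin{\left(\frac{\pi}{6} + 1 \right)}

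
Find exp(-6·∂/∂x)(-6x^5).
- 6 x^{5} + 180 x^{4} - 2160 x^{3} + 12960 x^{2} - 38880 x + 46656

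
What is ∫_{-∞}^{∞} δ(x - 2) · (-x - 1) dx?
-3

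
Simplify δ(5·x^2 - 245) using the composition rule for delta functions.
\frac{\delta(x - 7) + \delta(x + 7)}{70}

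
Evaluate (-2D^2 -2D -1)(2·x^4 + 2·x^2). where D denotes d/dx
- 2 x^{4} - 16 x^{3} - 50 x^{2} - 8 x - 8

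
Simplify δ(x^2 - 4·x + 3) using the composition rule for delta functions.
\frac{\delta(x - 3) + \delta(x - 1)}{2}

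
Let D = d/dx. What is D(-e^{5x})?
- 5 e^{5 x}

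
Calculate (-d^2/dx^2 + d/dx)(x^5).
5 x^{3} \left(x - 4\right)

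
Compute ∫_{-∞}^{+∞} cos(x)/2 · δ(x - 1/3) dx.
\frac{\cos{\left(\frac{1}{3} \right)}}{2}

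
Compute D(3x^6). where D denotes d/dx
18 x^{5}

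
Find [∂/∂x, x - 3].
1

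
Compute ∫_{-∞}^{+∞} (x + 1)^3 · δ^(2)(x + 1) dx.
0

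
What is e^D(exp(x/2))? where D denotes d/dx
e^{\frac{x}{2} + \frac{1}{2}}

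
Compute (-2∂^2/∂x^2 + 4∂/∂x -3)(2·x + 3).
- 6 x - 1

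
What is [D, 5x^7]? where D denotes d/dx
35 x^{6}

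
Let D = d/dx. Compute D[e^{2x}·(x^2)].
2 x \left(x + 1\right) e^{2 x}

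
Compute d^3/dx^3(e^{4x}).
64 e^{4 x}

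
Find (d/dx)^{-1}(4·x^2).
\frac{4 x^{3}}{3}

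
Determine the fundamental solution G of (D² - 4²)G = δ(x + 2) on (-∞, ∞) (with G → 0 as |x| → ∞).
-\frac{e^{-4|x + 2|}}{8}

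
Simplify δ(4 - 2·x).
\frac{\delta(x - 2)}{2}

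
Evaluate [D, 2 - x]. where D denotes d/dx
-1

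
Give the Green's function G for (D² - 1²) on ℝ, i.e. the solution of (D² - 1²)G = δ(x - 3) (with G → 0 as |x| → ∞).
-\frac{e^{-|x - 3|}}{2}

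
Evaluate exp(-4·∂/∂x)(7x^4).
7 x^{4} - 112 x^{3} + 672 x^{2} - 1792 x + 1792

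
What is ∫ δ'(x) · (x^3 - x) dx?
1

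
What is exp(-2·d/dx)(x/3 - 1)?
\frac{x}{3} - \frac{5}{3}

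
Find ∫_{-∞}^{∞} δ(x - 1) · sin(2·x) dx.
\sin{\left(2 \right)}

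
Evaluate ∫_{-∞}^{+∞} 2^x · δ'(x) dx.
- \log{\left(2 \right)}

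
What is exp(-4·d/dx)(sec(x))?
\sec{\left(x - 4 \right)}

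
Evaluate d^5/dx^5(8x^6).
5760 x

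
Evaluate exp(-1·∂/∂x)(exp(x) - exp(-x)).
- e^{1 - x} + e^{x - 1}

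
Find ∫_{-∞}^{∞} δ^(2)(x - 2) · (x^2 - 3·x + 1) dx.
2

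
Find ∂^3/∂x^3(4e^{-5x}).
- 500 e^{- 5 x}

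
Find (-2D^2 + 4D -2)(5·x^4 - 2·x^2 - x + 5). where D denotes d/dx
- 10 x^{4} + 80 x^{3} - 116 x^{2} - 14 x - 6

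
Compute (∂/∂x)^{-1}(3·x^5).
\frac{x^{6}}{2}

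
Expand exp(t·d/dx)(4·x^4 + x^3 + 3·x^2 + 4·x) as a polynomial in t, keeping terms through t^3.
t^{3} \left(16 x + 1\right) + 3 t^{2} \left(8 x^{2} + x + 1\right) + t \left(16 x^{3} + 3 x^{2} + 6 x + 4\right) + 4 x^{4} + x^{3} + 3 x^{2} + 4 x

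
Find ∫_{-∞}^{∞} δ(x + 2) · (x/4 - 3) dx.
- \frac{7}{2}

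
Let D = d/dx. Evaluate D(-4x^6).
- 24 x^{5}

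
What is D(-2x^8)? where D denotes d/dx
- 16 x^{7}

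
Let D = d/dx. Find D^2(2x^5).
40 x^{3}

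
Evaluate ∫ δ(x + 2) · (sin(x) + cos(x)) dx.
- \sin{\left(2 \right)} + \cos{\left(2 \right)}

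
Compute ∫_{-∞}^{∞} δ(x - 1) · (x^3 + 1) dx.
2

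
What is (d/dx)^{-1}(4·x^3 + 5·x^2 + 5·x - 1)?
x^{4} + \frac{5 x^{3}}{3} + \frac{5 x^{2}}{2} - x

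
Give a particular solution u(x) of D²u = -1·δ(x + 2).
-\frac{|x + 2|}{2}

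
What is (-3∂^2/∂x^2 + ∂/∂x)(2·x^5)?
10 x^{3} \left(x - 12\right)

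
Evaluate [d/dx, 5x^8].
40 x^{7}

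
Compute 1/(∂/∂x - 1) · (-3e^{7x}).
- \frac{e^{7 x}}{2}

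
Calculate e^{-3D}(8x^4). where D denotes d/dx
8 x^{4} - 96 x^{3} + 432 x^{2} - 864 x + 648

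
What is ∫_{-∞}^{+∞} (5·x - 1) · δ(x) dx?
-1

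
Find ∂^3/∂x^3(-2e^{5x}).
- 250 e^{5 x}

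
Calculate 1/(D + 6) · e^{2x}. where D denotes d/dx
\frac{e^{2 x}}{8}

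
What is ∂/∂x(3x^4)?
12 x^{3}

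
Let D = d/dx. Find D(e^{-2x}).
- 2 e^{- 2 x}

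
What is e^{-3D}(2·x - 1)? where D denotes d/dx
2 x - 7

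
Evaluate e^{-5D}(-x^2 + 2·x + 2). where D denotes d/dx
- x^{2} + 12 x - 33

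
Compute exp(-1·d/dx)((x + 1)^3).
x^{3}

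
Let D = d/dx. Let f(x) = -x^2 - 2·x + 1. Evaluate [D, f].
- 2 x - 2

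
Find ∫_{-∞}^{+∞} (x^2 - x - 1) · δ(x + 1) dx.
1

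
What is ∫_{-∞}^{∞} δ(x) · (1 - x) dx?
1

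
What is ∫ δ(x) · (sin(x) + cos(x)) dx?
1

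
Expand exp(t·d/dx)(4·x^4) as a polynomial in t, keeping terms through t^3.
4 x \left(4 t^{3} + 6 t^{2} x + 4 t x^{2} + x^{3}\right)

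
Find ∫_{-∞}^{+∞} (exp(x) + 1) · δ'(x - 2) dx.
- e^{2}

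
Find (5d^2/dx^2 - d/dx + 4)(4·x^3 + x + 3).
16 x^{3} - 12 x^{2} + 124 x + 11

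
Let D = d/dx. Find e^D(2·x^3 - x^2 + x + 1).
2 x^{3} + 5 x^{2} + 5 x + 3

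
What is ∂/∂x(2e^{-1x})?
- 2 e^{- x}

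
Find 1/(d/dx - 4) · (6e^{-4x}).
- \frac{3 e^{- 4 x}}{4}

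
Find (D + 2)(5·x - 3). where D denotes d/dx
10 x - 1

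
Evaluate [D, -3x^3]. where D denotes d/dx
- 9 x^{2}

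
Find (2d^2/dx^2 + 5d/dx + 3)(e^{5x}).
78 e^{5 x}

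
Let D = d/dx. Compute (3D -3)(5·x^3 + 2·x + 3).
- 15 x^{3} + 45 x^{2} - 6 x - 3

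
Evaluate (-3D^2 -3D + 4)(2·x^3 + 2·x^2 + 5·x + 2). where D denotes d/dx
8 x^{3} - 10 x^{2} - 28 x - 19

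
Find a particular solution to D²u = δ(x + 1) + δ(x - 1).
\frac{|x + 1|}{2} + \frac{|x - 1|}{2}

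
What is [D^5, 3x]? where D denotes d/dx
15D^{4}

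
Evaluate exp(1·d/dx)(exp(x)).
e^{x + 1}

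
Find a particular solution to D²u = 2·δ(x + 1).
|x + 1|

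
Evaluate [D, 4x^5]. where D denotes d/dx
20 x^{4}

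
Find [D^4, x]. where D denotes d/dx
4D^{3}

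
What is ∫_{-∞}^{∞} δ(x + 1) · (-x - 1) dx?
0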